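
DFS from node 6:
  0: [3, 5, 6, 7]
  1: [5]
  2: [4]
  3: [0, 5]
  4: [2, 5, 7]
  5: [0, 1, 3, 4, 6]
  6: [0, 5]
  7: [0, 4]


Visit 6, push [5, 0]
Visit 0, push [7, 5, 3]
Visit 3, push [5]
Visit 5, push [4, 1]
Visit 1, push []
Visit 4, push [7, 2]
Visit 2, push []
Visit 7, push []

DFS order: [6, 0, 3, 5, 1, 4, 2, 7]


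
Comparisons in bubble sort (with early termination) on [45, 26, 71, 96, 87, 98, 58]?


Algorithm: bubble sort (with early termination)
Input: [45, 26, 71, 96, 87, 98, 58]
Sorted: [26, 45, 58, 71, 87, 96, 98]

20


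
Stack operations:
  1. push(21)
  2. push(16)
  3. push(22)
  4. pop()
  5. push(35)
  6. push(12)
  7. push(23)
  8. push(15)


push(21) -> [21]
push(16) -> [21, 16]
push(22) -> [21, 16, 22]
pop()->22, [21, 16]
push(35) -> [21, 16, 35]
push(12) -> [21, 16, 35, 12]
push(23) -> [21, 16, 35, 12, 23]
push(15) -> [21, 16, 35, 12, 23, 15]

Final stack: [21, 16, 35, 12, 23, 15]


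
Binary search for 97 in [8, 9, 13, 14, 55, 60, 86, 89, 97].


Step 1: lo=0, hi=8, mid=4, val=55
Step 2: lo=5, hi=8, mid=6, val=86
Step 3: lo=7, hi=8, mid=7, val=89
Step 4: lo=8, hi=8, mid=8, val=97

Found at index 8


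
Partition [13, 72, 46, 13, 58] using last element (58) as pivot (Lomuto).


Pivot: 58
  13 <= 58: advance i (no swap)
  46 <= 58: swap -> [13, 46, 72, 13, 58]
  13 <= 58: swap -> [13, 46, 13, 72, 58]
Place pivot at 3: [13, 46, 13, 58, 72]

Partitioned: [13, 46, 13, 58, 72]


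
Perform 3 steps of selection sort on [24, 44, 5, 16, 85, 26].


Initial: [24, 44, 5, 16, 85, 26]
Step 1: min=5 at 2
  Swap: [5, 44, 24, 16, 85, 26]
Step 2: min=16 at 3
  Swap: [5, 16, 24, 44, 85, 26]
Step 3: min=24 at 2
  Swap: [5, 16, 24, 44, 85, 26]

After 3 steps: [5, 16, 24, 44, 85, 26]


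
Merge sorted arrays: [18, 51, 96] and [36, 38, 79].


Take 18 from A
Take 36 from B
Take 38 from B
Take 51 from A
Take 79 from B

Merged: [18, 36, 38, 51, 79, 96]


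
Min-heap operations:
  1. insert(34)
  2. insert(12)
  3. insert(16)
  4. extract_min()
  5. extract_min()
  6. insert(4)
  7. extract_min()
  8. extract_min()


insert(34) -> [34]
insert(12) -> [12, 34]
insert(16) -> [12, 34, 16]
extract_min()->12, [16, 34]
extract_min()->16, [34]
insert(4) -> [4, 34]
extract_min()->4, [34]
extract_min()->34, []

Final heap: []


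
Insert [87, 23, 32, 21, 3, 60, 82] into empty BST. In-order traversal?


Insert 87: root
Insert 23: L from 87
Insert 32: L from 87 -> R from 23
Insert 21: L from 87 -> L from 23
Insert 3: L from 87 -> L from 23 -> L from 21
Insert 60: L from 87 -> R from 23 -> R from 32
Insert 82: L from 87 -> R from 23 -> R from 32 -> R from 60

In-order: [3, 21, 23, 32, 60, 82, 87]


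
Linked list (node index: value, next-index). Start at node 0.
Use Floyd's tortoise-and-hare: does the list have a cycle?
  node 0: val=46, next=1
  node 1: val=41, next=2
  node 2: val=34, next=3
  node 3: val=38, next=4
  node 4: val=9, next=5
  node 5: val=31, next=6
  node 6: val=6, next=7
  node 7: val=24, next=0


Floyd's tortoise (slow, +1) and hare (fast, +2):
  init: slow=0, fast=0
  step 1: slow=1, fast=2
  step 2: slow=2, fast=4
  step 3: slow=3, fast=6
  step 4: slow=4, fast=0
  step 5: slow=5, fast=2
  step 6: slow=6, fast=4
  step 7: slow=7, fast=6
  step 8: slow=0, fast=0
  slow == fast at node 0: cycle detected

Cycle: yes


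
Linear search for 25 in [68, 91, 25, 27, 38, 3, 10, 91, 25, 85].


i=0: 68!=25
i=1: 91!=25
i=2: 25==25 found!

Found at 2, 3 comps


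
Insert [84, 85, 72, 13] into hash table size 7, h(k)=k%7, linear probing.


Insert 84: h=0 -> slot 0
Insert 85: h=1 -> slot 1
Insert 72: h=2 -> slot 2
Insert 13: h=6 -> slot 6

Table: [84, 85, 72, None, None, None, 13]


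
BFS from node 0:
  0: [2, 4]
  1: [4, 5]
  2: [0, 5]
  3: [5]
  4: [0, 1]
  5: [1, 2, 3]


Visit 0, enqueue [2, 4]
Visit 2, enqueue [5]
Visit 4, enqueue [1]
Visit 5, enqueue [3]
Visit 1, enqueue []
Visit 3, enqueue []

BFS order: [0, 2, 4, 5, 1, 3]


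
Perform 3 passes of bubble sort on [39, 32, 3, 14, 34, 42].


Initial: [39, 32, 3, 14, 34, 42]
Pass 1: [32, 3, 14, 34, 39, 42] (4 swaps)
Pass 2: [3, 14, 32, 34, 39, 42] (2 swaps)
Pass 3: [3, 14, 32, 34, 39, 42] (0 swaps)

After 3 passes: [3, 14, 32, 34, 39, 42]


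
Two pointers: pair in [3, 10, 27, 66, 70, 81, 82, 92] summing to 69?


lo=0(3)+hi=7(92)=95
lo=0(3)+hi=6(82)=85
lo=0(3)+hi=5(81)=84
lo=0(3)+hi=4(70)=73
lo=0(3)+hi=3(66)=69

Yes: 3+66=69


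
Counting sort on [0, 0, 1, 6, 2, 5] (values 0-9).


Input: [0, 0, 1, 6, 2, 5]
Counts: [2, 1, 1, 0, 0, 1, 1, 0, 0, 0]

Sorted: [0, 0, 1, 2, 5, 6]


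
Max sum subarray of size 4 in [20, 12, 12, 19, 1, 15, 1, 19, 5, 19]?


[0:4]: 63
[1:5]: 44
[2:6]: 47
[3:7]: 36
[4:8]: 36
[5:9]: 40
[6:10]: 44

Max: 63 at [0:4]


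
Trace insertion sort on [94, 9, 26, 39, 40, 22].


Initial: [94, 9, 26, 39, 40, 22]
Insert 9: [9, 94, 26, 39, 40, 22]
Insert 26: [9, 26, 94, 39, 40, 22]
Insert 39: [9, 26, 39, 94, 40, 22]
Insert 40: [9, 26, 39, 40, 94, 22]
Insert 22: [9, 22, 26, 39, 40, 94]

Sorted: [9, 22, 26, 39, 40, 94]


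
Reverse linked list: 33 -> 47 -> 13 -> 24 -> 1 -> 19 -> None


Step 1: curr=33, set curr.next=prev(None) | reversed so far: 33
Step 2: curr=47, set curr.next=prev(33) | reversed so far: 47 -> 33
Step 3: curr=13, set curr.next=prev(47) | reversed so far: 13 -> 47 -> 33
Step 4: curr=24, set curr.next=prev(13) | reversed so far: 24 -> 13 -> 47 -> 33
Step 5: curr=1, set curr.next=prev(24) | reversed so far: 1 -> 24 -> 13 -> 47 -> 33
Step 6: curr=19, set curr.next=prev(1) | reversed so far: 19 -> 1 -> 24 -> 13 -> 47 -> 33

19 -> 1 -> 24 -> 13 -> 47 -> 33 -> None


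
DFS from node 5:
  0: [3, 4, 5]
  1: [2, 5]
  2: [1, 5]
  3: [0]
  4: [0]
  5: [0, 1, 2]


Visit 5, push [2, 1, 0]
Visit 0, push [4, 3]
Visit 3, push []
Visit 4, push []
Visit 1, push [2]
Visit 2, push []

DFS order: [5, 0, 3, 4, 1, 2]


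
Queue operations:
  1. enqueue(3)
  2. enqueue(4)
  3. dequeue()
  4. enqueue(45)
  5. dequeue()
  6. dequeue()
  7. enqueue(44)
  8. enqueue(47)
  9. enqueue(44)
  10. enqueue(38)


enqueue(3) -> [3]
enqueue(4) -> [3, 4]
dequeue()->3, [4]
enqueue(45) -> [4, 45]
dequeue()->4, [45]
dequeue()->45, []
enqueue(44) -> [44]
enqueue(47) -> [44, 47]
enqueue(44) -> [44, 47, 44]
enqueue(38) -> [44, 47, 44, 38]

Final queue: [44, 47, 44, 38]


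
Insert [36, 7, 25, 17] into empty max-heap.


Insert 36: [36]
Insert 7: [36, 7]
Insert 25: [36, 7, 25]
Insert 17: [36, 17, 25, 7]

Final heap: [36, 17, 25, 7]


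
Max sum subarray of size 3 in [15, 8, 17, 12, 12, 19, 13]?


[0:3]: 40
[1:4]: 37
[2:5]: 41
[3:6]: 43
[4:7]: 44

Max: 44 at [4:7]


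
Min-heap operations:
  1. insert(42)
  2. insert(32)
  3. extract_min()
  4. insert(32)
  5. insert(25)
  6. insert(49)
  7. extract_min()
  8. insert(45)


insert(42) -> [42]
insert(32) -> [32, 42]
extract_min()->32, [42]
insert(32) -> [32, 42]
insert(25) -> [25, 42, 32]
insert(49) -> [25, 42, 32, 49]
extract_min()->25, [32, 42, 49]
insert(45) -> [32, 42, 49, 45]

Final heap: [32, 42, 49, 45]


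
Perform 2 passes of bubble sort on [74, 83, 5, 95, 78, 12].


Initial: [74, 83, 5, 95, 78, 12]
Pass 1: [74, 5, 83, 78, 12, 95] (3 swaps)
Pass 2: [5, 74, 78, 12, 83, 95] (3 swaps)

After 2 passes: [5, 74, 78, 12, 83, 95]


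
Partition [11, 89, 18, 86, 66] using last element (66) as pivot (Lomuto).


Pivot: 66
  11 <= 66: advance i (no swap)
  18 <= 66: swap -> [11, 18, 89, 86, 66]
Place pivot at 2: [11, 18, 66, 86, 89]

Partitioned: [11, 18, 66, 86, 89]


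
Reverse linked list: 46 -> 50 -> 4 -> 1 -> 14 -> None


Step 1: curr=46, set curr.next=prev(None) | reversed so far: 46
Step 2: curr=50, set curr.next=prev(46) | reversed so far: 50 -> 46
Step 3: curr=4, set curr.next=prev(50) | reversed so far: 4 -> 50 -> 46
Step 4: curr=1, set curr.next=prev(4) | reversed so far: 1 -> 4 -> 50 -> 46
Step 5: curr=14, set curr.next=prev(1) | reversed so far: 14 -> 1 -> 4 -> 50 -> 46

14 -> 1 -> 4 -> 50 -> 46 -> None


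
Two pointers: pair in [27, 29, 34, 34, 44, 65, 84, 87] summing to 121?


lo=0(27)+hi=7(87)=114
lo=1(29)+hi=7(87)=116
lo=2(34)+hi=7(87)=121

Yes: 34+87=121


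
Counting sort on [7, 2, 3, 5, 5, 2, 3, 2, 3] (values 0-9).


Input: [7, 2, 3, 5, 5, 2, 3, 2, 3]
Counts: [0, 0, 3, 3, 0, 2, 0, 1, 0, 0]

Sorted: [2, 2, 2, 3, 3, 3, 5, 5, 7]


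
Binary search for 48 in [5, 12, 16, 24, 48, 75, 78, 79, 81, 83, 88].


Step 1: lo=0, hi=10, mid=5, val=75
Step 2: lo=0, hi=4, mid=2, val=16
Step 3: lo=3, hi=4, mid=3, val=24
Step 4: lo=4, hi=4, mid=4, val=48

Found at index 4


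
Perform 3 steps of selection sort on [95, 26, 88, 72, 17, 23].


Initial: [95, 26, 88, 72, 17, 23]
Step 1: min=17 at 4
  Swap: [17, 26, 88, 72, 95, 23]
Step 2: min=23 at 5
  Swap: [17, 23, 88, 72, 95, 26]
Step 3: min=26 at 5
  Swap: [17, 23, 26, 72, 95, 88]

After 3 steps: [17, 23, 26, 72, 95, 88]


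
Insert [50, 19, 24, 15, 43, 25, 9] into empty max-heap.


Insert 50: [50]
Insert 19: [50, 19]
Insert 24: [50, 19, 24]
Insert 15: [50, 19, 24, 15]
Insert 43: [50, 43, 24, 15, 19]
Insert 25: [50, 43, 25, 15, 19, 24]
Insert 9: [50, 43, 25, 15, 19, 24, 9]

Final heap: [50, 43, 25, 15, 19, 24, 9]


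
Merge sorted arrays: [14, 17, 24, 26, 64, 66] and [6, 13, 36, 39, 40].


Take 6 from B
Take 13 from B
Take 14 from A
Take 17 from A
Take 24 from A
Take 26 from A
Take 36 from B
Take 39 from B
Take 40 from B

Merged: [6, 13, 14, 17, 24, 26, 36, 39, 40, 64, 66]


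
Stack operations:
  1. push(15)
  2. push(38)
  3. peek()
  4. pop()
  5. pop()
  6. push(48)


push(15) -> [15]
push(38) -> [15, 38]
peek()->38
pop()->38, [15]
pop()->15, []
push(48) -> [48]

Final stack: [48]


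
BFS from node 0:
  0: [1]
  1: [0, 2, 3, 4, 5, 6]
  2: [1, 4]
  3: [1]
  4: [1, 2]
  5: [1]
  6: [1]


Visit 0, enqueue [1]
Visit 1, enqueue [2, 3, 4, 5, 6]
Visit 2, enqueue []
Visit 3, enqueue []
Visit 4, enqueue []
Visit 5, enqueue []
Visit 6, enqueue []

BFS order: [0, 1, 2, 3, 4, 5, 6]


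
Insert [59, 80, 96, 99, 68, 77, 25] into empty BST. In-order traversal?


Insert 59: root
Insert 80: R from 59
Insert 96: R from 59 -> R from 80
Insert 99: R from 59 -> R from 80 -> R from 96
Insert 68: R from 59 -> L from 80
Insert 77: R from 59 -> L from 80 -> R from 68
Insert 25: L from 59

In-order: [25, 59, 68, 77, 80, 96, 99]


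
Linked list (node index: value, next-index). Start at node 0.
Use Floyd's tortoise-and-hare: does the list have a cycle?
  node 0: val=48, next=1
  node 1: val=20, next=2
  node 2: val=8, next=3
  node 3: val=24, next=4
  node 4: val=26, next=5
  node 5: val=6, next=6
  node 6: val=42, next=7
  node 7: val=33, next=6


Floyd's tortoise (slow, +1) and hare (fast, +2):
  init: slow=0, fast=0
  step 1: slow=1, fast=2
  step 2: slow=2, fast=4
  step 3: slow=3, fast=6
  step 4: slow=4, fast=6
  step 5: slow=5, fast=6
  step 6: slow=6, fast=6
  slow == fast at node 6: cycle detected

Cycle: yes


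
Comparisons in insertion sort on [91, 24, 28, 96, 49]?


Algorithm: insertion sort
Input: [91, 24, 28, 96, 49]
Sorted: [24, 28, 49, 91, 96]

7


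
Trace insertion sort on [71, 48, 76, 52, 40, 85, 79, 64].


Initial: [71, 48, 76, 52, 40, 85, 79, 64]
Insert 48: [48, 71, 76, 52, 40, 85, 79, 64]
Insert 76: [48, 71, 76, 52, 40, 85, 79, 64]
Insert 52: [48, 52, 71, 76, 40, 85, 79, 64]
Insert 40: [40, 48, 52, 71, 76, 85, 79, 64]
Insert 85: [40, 48, 52, 71, 76, 85, 79, 64]
Insert 79: [40, 48, 52, 71, 76, 79, 85, 64]
Insert 64: [40, 48, 52, 64, 71, 76, 79, 85]

Sorted: [40, 48, 52, 64, 71, 76, 79, 85]


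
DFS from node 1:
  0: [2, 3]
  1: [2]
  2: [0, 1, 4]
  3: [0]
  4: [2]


Visit 1, push [2]
Visit 2, push [4, 0]
Visit 0, push [3]
Visit 3, push []
Visit 4, push []

DFS order: [1, 2, 0, 3, 4]


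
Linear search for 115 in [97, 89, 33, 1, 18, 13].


i=0: 97!=115
i=1: 89!=115
i=2: 33!=115
i=3: 1!=115
i=4: 18!=115
i=5: 13!=115

Not found, 6 comps


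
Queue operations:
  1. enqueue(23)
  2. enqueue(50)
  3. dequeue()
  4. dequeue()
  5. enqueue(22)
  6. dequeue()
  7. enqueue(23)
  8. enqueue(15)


enqueue(23) -> [23]
enqueue(50) -> [23, 50]
dequeue()->23, [50]
dequeue()->50, []
enqueue(22) -> [22]
dequeue()->22, []
enqueue(23) -> [23]
enqueue(15) -> [23, 15]

Final queue: [23, 15]


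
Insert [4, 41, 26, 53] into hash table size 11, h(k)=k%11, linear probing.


Insert 4: h=4 -> slot 4
Insert 41: h=8 -> slot 8
Insert 26: h=4, 1 probes -> slot 5
Insert 53: h=9 -> slot 9

Table: [None, None, None, None, 4, 26, None, None, 41, 53, None]


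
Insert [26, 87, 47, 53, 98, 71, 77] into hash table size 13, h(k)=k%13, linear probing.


Insert 26: h=0 -> slot 0
Insert 87: h=9 -> slot 9
Insert 47: h=8 -> slot 8
Insert 53: h=1 -> slot 1
Insert 98: h=7 -> slot 7
Insert 71: h=6 -> slot 6
Insert 77: h=12 -> slot 12

Table: [26, 53, None, None, None, None, 71, 98, 47, 87, None, None, 77]


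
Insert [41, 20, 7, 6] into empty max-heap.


Insert 41: [41]
Insert 20: [41, 20]
Insert 7: [41, 20, 7]
Insert 6: [41, 20, 7, 6]

Final heap: [41, 20, 7, 6]


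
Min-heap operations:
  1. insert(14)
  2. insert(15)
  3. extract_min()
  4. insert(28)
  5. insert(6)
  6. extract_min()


insert(14) -> [14]
insert(15) -> [14, 15]
extract_min()->14, [15]
insert(28) -> [15, 28]
insert(6) -> [6, 28, 15]
extract_min()->6, [15, 28]

Final heap: [15, 28]


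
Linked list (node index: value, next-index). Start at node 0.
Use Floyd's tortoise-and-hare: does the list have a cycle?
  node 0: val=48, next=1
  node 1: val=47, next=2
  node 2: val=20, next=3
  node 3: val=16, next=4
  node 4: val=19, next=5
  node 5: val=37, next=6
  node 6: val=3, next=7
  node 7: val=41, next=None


Floyd's tortoise (slow, +1) and hare (fast, +2):
  init: slow=0, fast=0
  step 1: slow=1, fast=2
  step 2: slow=2, fast=4
  step 3: slow=3, fast=6
  step 4: fast 6->7->None, no cycle

Cycle: no


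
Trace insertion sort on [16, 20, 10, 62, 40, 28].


Initial: [16, 20, 10, 62, 40, 28]
Insert 20: [16, 20, 10, 62, 40, 28]
Insert 10: [10, 16, 20, 62, 40, 28]
Insert 62: [10, 16, 20, 62, 40, 28]
Insert 40: [10, 16, 20, 40, 62, 28]
Insert 28: [10, 16, 20, 28, 40, 62]

Sorted: [10, 16, 20, 28, 40, 62]


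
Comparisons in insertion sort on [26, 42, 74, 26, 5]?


Algorithm: insertion sort
Input: [26, 42, 74, 26, 5]
Sorted: [5, 26, 26, 42, 74]

9


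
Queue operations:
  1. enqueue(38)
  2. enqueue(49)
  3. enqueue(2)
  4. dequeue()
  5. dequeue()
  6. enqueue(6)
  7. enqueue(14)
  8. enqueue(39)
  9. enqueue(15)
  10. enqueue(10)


enqueue(38) -> [38]
enqueue(49) -> [38, 49]
enqueue(2) -> [38, 49, 2]
dequeue()->38, [49, 2]
dequeue()->49, [2]
enqueue(6) -> [2, 6]
enqueue(14) -> [2, 6, 14]
enqueue(39) -> [2, 6, 14, 39]
enqueue(15) -> [2, 6, 14, 39, 15]
enqueue(10) -> [2, 6, 14, 39, 15, 10]

Final queue: [2, 6, 14, 39, 15, 10]


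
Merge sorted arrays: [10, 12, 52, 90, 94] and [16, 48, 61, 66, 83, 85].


Take 10 from A
Take 12 from A
Take 16 from B
Take 48 from B
Take 52 from A
Take 61 from B
Take 66 from B
Take 83 from B
Take 85 from B

Merged: [10, 12, 16, 48, 52, 61, 66, 83, 85, 90, 94]


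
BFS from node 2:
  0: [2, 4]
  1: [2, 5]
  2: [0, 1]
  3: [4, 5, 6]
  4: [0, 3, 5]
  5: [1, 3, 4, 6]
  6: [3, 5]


Visit 2, enqueue [0, 1]
Visit 0, enqueue [4]
Visit 1, enqueue [5]
Visit 4, enqueue [3]
Visit 5, enqueue [6]
Visit 3, enqueue []
Visit 6, enqueue []

BFS order: [2, 0, 1, 4, 5, 3, 6]


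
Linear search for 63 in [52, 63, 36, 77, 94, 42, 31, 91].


i=0: 52!=63
i=1: 63==63 found!

Found at 1, 2 comps


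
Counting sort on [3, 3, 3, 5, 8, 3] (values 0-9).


Input: [3, 3, 3, 5, 8, 3]
Counts: [0, 0, 0, 4, 0, 1, 0, 0, 1, 0]

Sorted: [3, 3, 3, 3, 5, 8]


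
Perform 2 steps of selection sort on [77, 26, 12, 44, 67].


Initial: [77, 26, 12, 44, 67]
Step 1: min=12 at 2
  Swap: [12, 26, 77, 44, 67]
Step 2: min=26 at 1
  Swap: [12, 26, 77, 44, 67]

After 2 steps: [12, 26, 77, 44, 67]


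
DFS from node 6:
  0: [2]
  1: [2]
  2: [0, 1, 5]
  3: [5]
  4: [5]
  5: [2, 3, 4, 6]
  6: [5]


Visit 6, push [5]
Visit 5, push [4, 3, 2]
Visit 2, push [1, 0]
Visit 0, push []
Visit 1, push []
Visit 3, push []
Visit 4, push []

DFS order: [6, 5, 2, 0, 1, 3, 4]


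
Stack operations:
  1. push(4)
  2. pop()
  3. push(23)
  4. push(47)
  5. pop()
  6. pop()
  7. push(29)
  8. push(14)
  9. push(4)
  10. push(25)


push(4) -> [4]
pop()->4, []
push(23) -> [23]
push(47) -> [23, 47]
pop()->47, [23]
pop()->23, []
push(29) -> [29]
push(14) -> [29, 14]
push(4) -> [29, 14, 4]
push(25) -> [29, 14, 4, 25]

Final stack: [29, 14, 4, 25]


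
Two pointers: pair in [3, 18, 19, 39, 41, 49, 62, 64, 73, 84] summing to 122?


lo=0(3)+hi=9(84)=87
lo=1(18)+hi=9(84)=102
lo=2(19)+hi=9(84)=103
lo=3(39)+hi=9(84)=123
lo=3(39)+hi=8(73)=112
lo=4(41)+hi=8(73)=114
lo=5(49)+hi=8(73)=122

Yes: 49+73=122


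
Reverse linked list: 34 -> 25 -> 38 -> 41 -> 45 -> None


Step 1: curr=34, set curr.next=prev(None) | reversed so far: 34
Step 2: curr=25, set curr.next=prev(34) | reversed so far: 25 -> 34
Step 3: curr=38, set curr.next=prev(25) | reversed so far: 38 -> 25 -> 34
Step 4: curr=41, set curr.next=prev(38) | reversed so far: 41 -> 38 -> 25 -> 34
Step 5: curr=45, set curr.next=prev(41) | reversed so far: 45 -> 41 -> 38 -> 25 -> 34

45 -> 41 -> 38 -> 25 -> 34 -> None


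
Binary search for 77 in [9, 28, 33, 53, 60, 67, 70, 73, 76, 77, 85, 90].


Step 1: lo=0, hi=11, mid=5, val=67
Step 2: lo=6, hi=11, mid=8, val=76
Step 3: lo=9, hi=11, mid=10, val=85
Step 4: lo=9, hi=9, mid=9, val=77

Found at index 9


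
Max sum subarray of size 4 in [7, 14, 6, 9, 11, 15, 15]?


[0:4]: 36
[1:5]: 40
[2:6]: 41
[3:7]: 50

Max: 50 at [3:7]


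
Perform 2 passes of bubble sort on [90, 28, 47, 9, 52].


Initial: [90, 28, 47, 9, 52]
Pass 1: [28, 47, 9, 52, 90] (4 swaps)
Pass 2: [28, 9, 47, 52, 90] (1 swaps)

After 2 passes: [28, 9, 47, 52, 90]


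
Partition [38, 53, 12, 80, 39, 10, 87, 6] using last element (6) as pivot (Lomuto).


Pivot: 6
Place pivot at 0: [6, 53, 12, 80, 39, 10, 87, 38]

Partitioned: [6, 53, 12, 80, 39, 10, 87, 38]


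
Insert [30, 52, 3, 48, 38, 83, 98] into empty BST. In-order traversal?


Insert 30: root
Insert 52: R from 30
Insert 3: L from 30
Insert 48: R from 30 -> L from 52
Insert 38: R from 30 -> L from 52 -> L from 48
Insert 83: R from 30 -> R from 52
Insert 98: R from 30 -> R from 52 -> R from 83

In-order: [3, 30, 38, 48, 52, 83, 98]


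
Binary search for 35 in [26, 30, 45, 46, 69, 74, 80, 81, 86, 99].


Step 1: lo=0, hi=9, mid=4, val=69
Step 2: lo=0, hi=3, mid=1, val=30
Step 3: lo=2, hi=3, mid=2, val=45

Not found


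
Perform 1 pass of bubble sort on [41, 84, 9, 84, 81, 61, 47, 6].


Initial: [41, 84, 9, 84, 81, 61, 47, 6]
Pass 1: [41, 9, 84, 81, 61, 47, 6, 84] (5 swaps)

After 1 pass: [41, 9, 84, 81, 61, 47, 6, 84]


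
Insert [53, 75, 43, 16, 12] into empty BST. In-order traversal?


Insert 53: root
Insert 75: R from 53
Insert 43: L from 53
Insert 16: L from 53 -> L from 43
Insert 12: L from 53 -> L from 43 -> L from 16

In-order: [12, 16, 43, 53, 75]


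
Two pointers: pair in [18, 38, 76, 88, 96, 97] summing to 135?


lo=0(18)+hi=5(97)=115
lo=1(38)+hi=5(97)=135

Yes: 38+97=135


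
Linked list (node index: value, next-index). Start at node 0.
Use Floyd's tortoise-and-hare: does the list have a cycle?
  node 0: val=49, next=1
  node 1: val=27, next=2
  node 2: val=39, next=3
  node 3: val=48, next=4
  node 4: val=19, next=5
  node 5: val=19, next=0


Floyd's tortoise (slow, +1) and hare (fast, +2):
  init: slow=0, fast=0
  step 1: slow=1, fast=2
  step 2: slow=2, fast=4
  step 3: slow=3, fast=0
  step 4: slow=4, fast=2
  step 5: slow=5, fast=4
  step 6: slow=0, fast=0
  slow == fast at node 0: cycle detected

Cycle: yes


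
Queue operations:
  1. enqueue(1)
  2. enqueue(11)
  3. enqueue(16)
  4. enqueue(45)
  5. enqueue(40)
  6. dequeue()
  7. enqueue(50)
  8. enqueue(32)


enqueue(1) -> [1]
enqueue(11) -> [1, 11]
enqueue(16) -> [1, 11, 16]
enqueue(45) -> [1, 11, 16, 45]
enqueue(40) -> [1, 11, 16, 45, 40]
dequeue()->1, [11, 16, 45, 40]
enqueue(50) -> [11, 16, 45, 40, 50]
enqueue(32) -> [11, 16, 45, 40, 50, 32]

Final queue: [11, 16, 45, 40, 50, 32]


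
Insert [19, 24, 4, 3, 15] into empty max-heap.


Insert 19: [19]
Insert 24: [24, 19]
Insert 4: [24, 19, 4]
Insert 3: [24, 19, 4, 3]
Insert 15: [24, 19, 4, 3, 15]

Final heap: [24, 19, 4, 3, 15]


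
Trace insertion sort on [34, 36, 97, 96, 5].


Initial: [34, 36, 97, 96, 5]
Insert 36: [34, 36, 97, 96, 5]
Insert 97: [34, 36, 97, 96, 5]
Insert 96: [34, 36, 96, 97, 5]
Insert 5: [5, 34, 36, 96, 97]

Sorted: [5, 34, 36, 96, 97]


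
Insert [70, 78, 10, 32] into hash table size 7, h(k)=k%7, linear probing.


Insert 70: h=0 -> slot 0
Insert 78: h=1 -> slot 1
Insert 10: h=3 -> slot 3
Insert 32: h=4 -> slot 4

Table: [70, 78, None, 10, 32, None, None]


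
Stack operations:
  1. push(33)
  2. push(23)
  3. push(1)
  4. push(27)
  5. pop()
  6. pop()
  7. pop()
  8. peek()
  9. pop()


push(33) -> [33]
push(23) -> [33, 23]
push(1) -> [33, 23, 1]
push(27) -> [33, 23, 1, 27]
pop()->27, [33, 23, 1]
pop()->1, [33, 23]
pop()->23, [33]
peek()->33
pop()->33, []

Final stack: []


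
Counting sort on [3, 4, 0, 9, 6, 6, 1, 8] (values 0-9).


Input: [3, 4, 0, 9, 6, 6, 1, 8]
Counts: [1, 1, 0, 1, 1, 0, 2, 0, 1, 1]

Sorted: [0, 1, 3, 4, 6, 6, 8, 9]


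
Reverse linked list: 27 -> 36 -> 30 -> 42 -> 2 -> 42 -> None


Step 1: curr=27, set curr.next=prev(None) | reversed so far: 27
Step 2: curr=36, set curr.next=prev(27) | reversed so far: 36 -> 27
Step 3: curr=30, set curr.next=prev(36) | reversed so far: 30 -> 36 -> 27
Step 4: curr=42, set curr.next=prev(30) | reversed so far: 42 -> 30 -> 36 -> 27
Step 5: curr=2, set curr.next=prev(42) | reversed so far: 2 -> 42 -> 30 -> 36 -> 27
Step 6: curr=42, set curr.next=prev(2) | reversed so far: 42 -> 2 -> 42 -> 30 -> 36 -> 27

42 -> 2 -> 42 -> 30 -> 36 -> 27 -> None


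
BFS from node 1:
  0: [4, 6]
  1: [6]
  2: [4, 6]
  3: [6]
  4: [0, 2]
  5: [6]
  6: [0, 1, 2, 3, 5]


Visit 1, enqueue [6]
Visit 6, enqueue [0, 2, 3, 5]
Visit 0, enqueue [4]
Visit 2, enqueue []
Visit 3, enqueue []
Visit 5, enqueue []
Visit 4, enqueue []

BFS order: [1, 6, 0, 2, 3, 5, 4]


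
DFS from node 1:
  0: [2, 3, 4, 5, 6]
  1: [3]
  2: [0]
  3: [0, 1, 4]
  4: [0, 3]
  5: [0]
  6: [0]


Visit 1, push [3]
Visit 3, push [4, 0]
Visit 0, push [6, 5, 4, 2]
Visit 2, push []
Visit 4, push []
Visit 5, push []
Visit 6, push []

DFS order: [1, 3, 0, 2, 4, 5, 6]


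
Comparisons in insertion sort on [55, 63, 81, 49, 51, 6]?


Algorithm: insertion sort
Input: [55, 63, 81, 49, 51, 6]
Sorted: [6, 49, 51, 55, 63, 81]

14


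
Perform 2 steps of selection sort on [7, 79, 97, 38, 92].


Initial: [7, 79, 97, 38, 92]
Step 1: min=7 at 0
  Swap: [7, 79, 97, 38, 92]
Step 2: min=38 at 3
  Swap: [7, 38, 97, 79, 92]

After 2 steps: [7, 38, 97, 79, 92]


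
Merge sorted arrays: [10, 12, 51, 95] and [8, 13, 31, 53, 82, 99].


Take 8 from B
Take 10 from A
Take 12 from A
Take 13 from B
Take 31 from B
Take 51 from A
Take 53 from B
Take 82 from B
Take 95 from A

Merged: [8, 10, 12, 13, 31, 51, 53, 82, 95, 99]


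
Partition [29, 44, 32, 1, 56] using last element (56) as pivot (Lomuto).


Pivot: 56
  29 <= 56: advance i (no swap)
  44 <= 56: advance i (no swap)
  32 <= 56: advance i (no swap)
  1 <= 56: advance i (no swap)
Place pivot at 4: [29, 44, 32, 1, 56]

Partitioned: [29, 44, 32, 1, 56]


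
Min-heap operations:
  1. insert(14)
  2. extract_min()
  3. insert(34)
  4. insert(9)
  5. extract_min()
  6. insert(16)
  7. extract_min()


insert(14) -> [14]
extract_min()->14, []
insert(34) -> [34]
insert(9) -> [9, 34]
extract_min()->9, [34]
insert(16) -> [16, 34]
extract_min()->16, [34]

Final heap: [34]


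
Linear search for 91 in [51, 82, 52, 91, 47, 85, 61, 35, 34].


i=0: 51!=91
i=1: 82!=91
i=2: 52!=91
i=3: 91==91 found!

Found at 3, 4 comps


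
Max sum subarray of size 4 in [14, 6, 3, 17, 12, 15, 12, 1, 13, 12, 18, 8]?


[0:4]: 40
[1:5]: 38
[2:6]: 47
[3:7]: 56
[4:8]: 40
[5:9]: 41
[6:10]: 38
[7:11]: 44
[8:12]: 51

Max: 56 at [3:7]


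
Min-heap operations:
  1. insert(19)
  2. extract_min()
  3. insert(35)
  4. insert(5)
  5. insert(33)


insert(19) -> [19]
extract_min()->19, []
insert(35) -> [35]
insert(5) -> [5, 35]
insert(33) -> [5, 35, 33]

Final heap: [5, 35, 33]


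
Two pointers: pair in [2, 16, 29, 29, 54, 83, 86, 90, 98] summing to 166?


lo=0(2)+hi=8(98)=100
lo=1(16)+hi=8(98)=114
lo=2(29)+hi=8(98)=127
lo=3(29)+hi=8(98)=127
lo=4(54)+hi=8(98)=152
lo=5(83)+hi=8(98)=181
lo=5(83)+hi=7(90)=173
lo=5(83)+hi=6(86)=169

No pair found


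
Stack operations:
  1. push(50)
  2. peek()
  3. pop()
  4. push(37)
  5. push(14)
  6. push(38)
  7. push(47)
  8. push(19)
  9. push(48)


push(50) -> [50]
peek()->50
pop()->50, []
push(37) -> [37]
push(14) -> [37, 14]
push(38) -> [37, 14, 38]
push(47) -> [37, 14, 38, 47]
push(19) -> [37, 14, 38, 47, 19]
push(48) -> [37, 14, 38, 47, 19, 48]

Final stack: [37, 14, 38, 47, 19, 48]


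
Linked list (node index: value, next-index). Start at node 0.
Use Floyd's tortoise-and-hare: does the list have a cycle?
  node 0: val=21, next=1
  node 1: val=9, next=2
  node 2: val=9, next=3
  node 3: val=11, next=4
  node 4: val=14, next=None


Floyd's tortoise (slow, +1) and hare (fast, +2):
  init: slow=0, fast=0
  step 1: slow=1, fast=2
  step 2: slow=2, fast=4
  step 3: fast -> None, no cycle

Cycle: no


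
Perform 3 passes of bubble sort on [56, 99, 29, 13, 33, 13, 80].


Initial: [56, 99, 29, 13, 33, 13, 80]
Pass 1: [56, 29, 13, 33, 13, 80, 99] (5 swaps)
Pass 2: [29, 13, 33, 13, 56, 80, 99] (4 swaps)
Pass 3: [13, 29, 13, 33, 56, 80, 99] (2 swaps)

After 3 passes: [13, 29, 13, 33, 56, 80, 99]


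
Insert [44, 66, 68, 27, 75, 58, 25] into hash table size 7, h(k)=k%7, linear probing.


Insert 44: h=2 -> slot 2
Insert 66: h=3 -> slot 3
Insert 68: h=5 -> slot 5
Insert 27: h=6 -> slot 6
Insert 75: h=5, 2 probes -> slot 0
Insert 58: h=2, 2 probes -> slot 4
Insert 25: h=4, 4 probes -> slot 1

Table: [75, 25, 44, 66, 58, 68, 27]


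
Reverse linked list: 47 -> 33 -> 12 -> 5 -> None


Step 1: curr=47, set curr.next=prev(None) | reversed so far: 47
Step 2: curr=33, set curr.next=prev(47) | reversed so far: 33 -> 47
Step 3: curr=12, set curr.next=prev(33) | reversed so far: 12 -> 33 -> 47
Step 4: curr=5, set curr.next=prev(12) | reversed so far: 5 -> 12 -> 33 -> 47

5 -> 12 -> 33 -> 47 -> None


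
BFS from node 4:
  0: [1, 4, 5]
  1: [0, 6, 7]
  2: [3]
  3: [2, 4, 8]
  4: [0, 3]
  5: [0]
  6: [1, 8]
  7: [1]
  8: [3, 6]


Visit 4, enqueue [0, 3]
Visit 0, enqueue [1, 5]
Visit 3, enqueue [2, 8]
Visit 1, enqueue [6, 7]
Visit 5, enqueue []
Visit 2, enqueue []
Visit 8, enqueue []
Visit 6, enqueue []
Visit 7, enqueue []

BFS order: [4, 0, 3, 1, 5, 2, 8, 6, 7]


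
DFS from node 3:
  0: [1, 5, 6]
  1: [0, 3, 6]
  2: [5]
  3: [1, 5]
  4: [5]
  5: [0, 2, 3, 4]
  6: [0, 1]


Visit 3, push [5, 1]
Visit 1, push [6, 0]
Visit 0, push [6, 5]
Visit 5, push [4, 2]
Visit 2, push []
Visit 4, push []
Visit 6, push []

DFS order: [3, 1, 0, 5, 2, 4, 6]


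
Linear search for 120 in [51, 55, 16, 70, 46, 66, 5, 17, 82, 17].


i=0: 51!=120
i=1: 55!=120
i=2: 16!=120
i=3: 70!=120
i=4: 46!=120
i=5: 66!=120
i=6: 5!=120
i=7: 17!=120
i=8: 82!=120
i=9: 17!=120

Not found, 10 comps


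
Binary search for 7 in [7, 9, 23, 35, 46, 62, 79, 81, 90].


Step 1: lo=0, hi=8, mid=4, val=46
Step 2: lo=0, hi=3, mid=1, val=9
Step 3: lo=0, hi=0, mid=0, val=7

Found at index 0


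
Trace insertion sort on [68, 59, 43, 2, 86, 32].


Initial: [68, 59, 43, 2, 86, 32]
Insert 59: [59, 68, 43, 2, 86, 32]
Insert 43: [43, 59, 68, 2, 86, 32]
Insert 2: [2, 43, 59, 68, 86, 32]
Insert 86: [2, 43, 59, 68, 86, 32]
Insert 32: [2, 32, 43, 59, 68, 86]

Sorted: [2, 32, 43, 59, 68, 86]


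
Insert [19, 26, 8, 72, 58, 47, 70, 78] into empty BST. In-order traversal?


Insert 19: root
Insert 26: R from 19
Insert 8: L from 19
Insert 72: R from 19 -> R from 26
Insert 58: R from 19 -> R from 26 -> L from 72
Insert 47: R from 19 -> R from 26 -> L from 72 -> L from 58
Insert 70: R from 19 -> R from 26 -> L from 72 -> R from 58
Insert 78: R from 19 -> R from 26 -> R from 72

In-order: [8, 19, 26, 47, 58, 70, 72, 78]


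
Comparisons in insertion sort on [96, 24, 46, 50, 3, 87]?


Algorithm: insertion sort
Input: [96, 24, 46, 50, 3, 87]
Sorted: [3, 24, 46, 50, 87, 96]

11


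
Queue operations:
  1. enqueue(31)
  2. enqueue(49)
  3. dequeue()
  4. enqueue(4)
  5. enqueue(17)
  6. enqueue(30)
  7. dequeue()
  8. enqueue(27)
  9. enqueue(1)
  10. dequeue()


enqueue(31) -> [31]
enqueue(49) -> [31, 49]
dequeue()->31, [49]
enqueue(4) -> [49, 4]
enqueue(17) -> [49, 4, 17]
enqueue(30) -> [49, 4, 17, 30]
dequeue()->49, [4, 17, 30]
enqueue(27) -> [4, 17, 30, 27]
enqueue(1) -> [4, 17, 30, 27, 1]
dequeue()->4, [17, 30, 27, 1]

Final queue: [17, 30, 27, 1]


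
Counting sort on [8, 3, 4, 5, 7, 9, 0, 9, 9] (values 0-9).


Input: [8, 3, 4, 5, 7, 9, 0, 9, 9]
Counts: [1, 0, 0, 1, 1, 1, 0, 1, 1, 3]

Sorted: [0, 3, 4, 5, 7, 8, 9, 9, 9]


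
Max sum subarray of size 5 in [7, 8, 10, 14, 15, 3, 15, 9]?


[0:5]: 54
[1:6]: 50
[2:7]: 57
[3:8]: 56

Max: 57 at [2:7]


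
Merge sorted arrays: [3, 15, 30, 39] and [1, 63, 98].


Take 1 from B
Take 3 from A
Take 15 from A
Take 30 from A
Take 39 from A

Merged: [1, 3, 15, 30, 39, 63, 98]


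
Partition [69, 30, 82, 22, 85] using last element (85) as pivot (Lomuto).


Pivot: 85
  69 <= 85: advance i (no swap)
  30 <= 85: advance i (no swap)
  82 <= 85: advance i (no swap)
  22 <= 85: advance i (no swap)
Place pivot at 4: [69, 30, 82, 22, 85]

Partitioned: [69, 30, 82, 22, 85]


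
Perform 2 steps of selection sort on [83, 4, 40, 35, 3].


Initial: [83, 4, 40, 35, 3]
Step 1: min=3 at 4
  Swap: [3, 4, 40, 35, 83]
Step 2: min=4 at 1
  Swap: [3, 4, 40, 35, 83]

After 2 steps: [3, 4, 40, 35, 83]


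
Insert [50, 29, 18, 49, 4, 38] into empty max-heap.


Insert 50: [50]
Insert 29: [50, 29]
Insert 18: [50, 29, 18]
Insert 49: [50, 49, 18, 29]
Insert 4: [50, 49, 18, 29, 4]
Insert 38: [50, 49, 38, 29, 4, 18]

Final heap: [50, 49, 38, 29, 4, 18]


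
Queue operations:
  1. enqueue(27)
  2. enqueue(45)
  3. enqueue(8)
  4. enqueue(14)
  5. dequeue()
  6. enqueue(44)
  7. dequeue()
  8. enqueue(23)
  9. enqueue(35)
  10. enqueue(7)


enqueue(27) -> [27]
enqueue(45) -> [27, 45]
enqueue(8) -> [27, 45, 8]
enqueue(14) -> [27, 45, 8, 14]
dequeue()->27, [45, 8, 14]
enqueue(44) -> [45, 8, 14, 44]
dequeue()->45, [8, 14, 44]
enqueue(23) -> [8, 14, 44, 23]
enqueue(35) -> [8, 14, 44, 23, 35]
enqueue(7) -> [8, 14, 44, 23, 35, 7]

Final queue: [8, 14, 44, 23, 35, 7]


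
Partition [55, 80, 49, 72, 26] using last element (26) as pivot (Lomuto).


Pivot: 26
Place pivot at 0: [26, 80, 49, 72, 55]

Partitioned: [26, 80, 49, 72, 55]


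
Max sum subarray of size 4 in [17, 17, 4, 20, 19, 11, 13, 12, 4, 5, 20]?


[0:4]: 58
[1:5]: 60
[2:6]: 54
[3:7]: 63
[4:8]: 55
[5:9]: 40
[6:10]: 34
[7:11]: 41

Max: 63 at [3:7]


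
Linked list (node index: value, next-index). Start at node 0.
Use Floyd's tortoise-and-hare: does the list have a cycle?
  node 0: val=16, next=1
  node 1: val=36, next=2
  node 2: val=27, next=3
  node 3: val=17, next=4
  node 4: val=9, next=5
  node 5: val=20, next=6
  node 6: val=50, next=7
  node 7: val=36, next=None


Floyd's tortoise (slow, +1) and hare (fast, +2):
  init: slow=0, fast=0
  step 1: slow=1, fast=2
  step 2: slow=2, fast=4
  step 3: slow=3, fast=6
  step 4: fast 6->7->None, no cycle

Cycle: no


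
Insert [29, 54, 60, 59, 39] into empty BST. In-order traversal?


Insert 29: root
Insert 54: R from 29
Insert 60: R from 29 -> R from 54
Insert 59: R from 29 -> R from 54 -> L from 60
Insert 39: R from 29 -> L from 54

In-order: [29, 39, 54, 59, 60]


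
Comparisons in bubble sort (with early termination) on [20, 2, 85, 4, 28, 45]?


Algorithm: bubble sort (with early termination)
Input: [20, 2, 85, 4, 28, 45]
Sorted: [2, 4, 20, 28, 45, 85]

12


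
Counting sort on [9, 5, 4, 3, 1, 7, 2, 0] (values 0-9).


Input: [9, 5, 4, 3, 1, 7, 2, 0]
Counts: [1, 1, 1, 1, 1, 1, 0, 1, 0, 1]

Sorted: [0, 1, 2, 3, 4, 5, 7, 9]


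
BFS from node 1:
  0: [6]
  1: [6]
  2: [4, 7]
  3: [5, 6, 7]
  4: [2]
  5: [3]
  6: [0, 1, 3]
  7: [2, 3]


Visit 1, enqueue [6]
Visit 6, enqueue [0, 3]
Visit 0, enqueue []
Visit 3, enqueue [5, 7]
Visit 5, enqueue []
Visit 7, enqueue [2]
Visit 2, enqueue [4]
Visit 4, enqueue []

BFS order: [1, 6, 0, 3, 5, 7, 2, 4]


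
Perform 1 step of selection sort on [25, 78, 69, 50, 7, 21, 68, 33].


Initial: [25, 78, 69, 50, 7, 21, 68, 33]
Step 1: min=7 at 4
  Swap: [7, 78, 69, 50, 25, 21, 68, 33]

After 1 step: [7, 78, 69, 50, 25, 21, 68, 33]


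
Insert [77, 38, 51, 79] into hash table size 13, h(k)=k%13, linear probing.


Insert 77: h=12 -> slot 12
Insert 38: h=12, 1 probes -> slot 0
Insert 51: h=12, 2 probes -> slot 1
Insert 79: h=1, 1 probes -> slot 2

Table: [38, 51, 79, None, None, None, None, None, None, None, None, None, 77]


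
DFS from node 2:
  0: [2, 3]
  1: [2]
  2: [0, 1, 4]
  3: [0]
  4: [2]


Visit 2, push [4, 1, 0]
Visit 0, push [3]
Visit 3, push []
Visit 1, push []
Visit 4, push []

DFS order: [2, 0, 3, 1, 4]


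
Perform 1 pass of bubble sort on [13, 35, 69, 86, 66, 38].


Initial: [13, 35, 69, 86, 66, 38]
Pass 1: [13, 35, 69, 66, 38, 86] (2 swaps)

After 1 pass: [13, 35, 69, 66, 38, 86]


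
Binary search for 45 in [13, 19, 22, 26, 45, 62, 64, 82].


Step 1: lo=0, hi=7, mid=3, val=26
Step 2: lo=4, hi=7, mid=5, val=62
Step 3: lo=4, hi=4, mid=4, val=45

Found at index 4


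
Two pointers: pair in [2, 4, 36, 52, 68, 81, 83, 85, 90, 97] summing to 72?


lo=0(2)+hi=9(97)=99
lo=0(2)+hi=8(90)=92
lo=0(2)+hi=7(85)=87
lo=0(2)+hi=6(83)=85
lo=0(2)+hi=5(81)=83
lo=0(2)+hi=4(68)=70
lo=1(4)+hi=4(68)=72

Yes: 4+68=72


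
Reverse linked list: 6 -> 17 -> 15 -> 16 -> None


Step 1: curr=6, set curr.next=prev(None) | reversed so far: 6
Step 2: curr=17, set curr.next=prev(6) | reversed so far: 17 -> 6
Step 3: curr=15, set curr.next=prev(17) | reversed so far: 15 -> 17 -> 6
Step 4: curr=16, set curr.next=prev(15) | reversed so far: 16 -> 15 -> 17 -> 6

16 -> 15 -> 17 -> 6 -> None


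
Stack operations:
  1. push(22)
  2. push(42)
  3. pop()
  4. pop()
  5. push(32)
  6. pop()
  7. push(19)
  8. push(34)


push(22) -> [22]
push(42) -> [22, 42]
pop()->42, [22]
pop()->22, []
push(32) -> [32]
pop()->32, []
push(19) -> [19]
push(34) -> [19, 34]

Final stack: [19, 34]


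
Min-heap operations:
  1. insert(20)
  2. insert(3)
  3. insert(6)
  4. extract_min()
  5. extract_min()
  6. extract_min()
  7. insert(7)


insert(20) -> [20]
insert(3) -> [3, 20]
insert(6) -> [3, 20, 6]
extract_min()->3, [6, 20]
extract_min()->6, [20]
extract_min()->20, []
insert(7) -> [7]

Final heap: [7]


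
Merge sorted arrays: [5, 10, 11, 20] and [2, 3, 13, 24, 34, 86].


Take 2 from B
Take 3 from B
Take 5 from A
Take 10 from A
Take 11 from A
Take 13 from B
Take 20 from A

Merged: [2, 3, 5, 10, 11, 13, 20, 24, 34, 86]


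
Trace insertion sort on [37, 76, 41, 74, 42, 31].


Initial: [37, 76, 41, 74, 42, 31]
Insert 76: [37, 76, 41, 74, 42, 31]
Insert 41: [37, 41, 76, 74, 42, 31]
Insert 74: [37, 41, 74, 76, 42, 31]
Insert 42: [37, 41, 42, 74, 76, 31]
Insert 31: [31, 37, 41, 42, 74, 76]

Sorted: [31, 37, 41, 42, 74, 76]


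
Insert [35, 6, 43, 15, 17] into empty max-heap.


Insert 35: [35]
Insert 6: [35, 6]
Insert 43: [43, 6, 35]
Insert 15: [43, 15, 35, 6]
Insert 17: [43, 17, 35, 6, 15]

Final heap: [43, 17, 35, 6, 15]


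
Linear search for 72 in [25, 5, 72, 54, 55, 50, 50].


i=0: 25!=72
i=1: 5!=72
i=2: 72==72 found!

Found at 2, 3 comps


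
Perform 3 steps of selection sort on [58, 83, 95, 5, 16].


Initial: [58, 83, 95, 5, 16]
Step 1: min=5 at 3
  Swap: [5, 83, 95, 58, 16]
Step 2: min=16 at 4
  Swap: [5, 16, 95, 58, 83]
Step 3: min=58 at 3
  Swap: [5, 16, 58, 95, 83]

After 3 steps: [5, 16, 58, 95, 83]


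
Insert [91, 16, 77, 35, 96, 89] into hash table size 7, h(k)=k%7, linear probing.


Insert 91: h=0 -> slot 0
Insert 16: h=2 -> slot 2
Insert 77: h=0, 1 probes -> slot 1
Insert 35: h=0, 3 probes -> slot 3
Insert 96: h=5 -> slot 5
Insert 89: h=5, 1 probes -> slot 6

Table: [91, 77, 16, 35, None, 96, 89]


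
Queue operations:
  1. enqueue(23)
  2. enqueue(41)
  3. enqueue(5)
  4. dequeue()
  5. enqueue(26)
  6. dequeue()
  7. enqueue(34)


enqueue(23) -> [23]
enqueue(41) -> [23, 41]
enqueue(5) -> [23, 41, 5]
dequeue()->23, [41, 5]
enqueue(26) -> [41, 5, 26]
dequeue()->41, [5, 26]
enqueue(34) -> [5, 26, 34]

Final queue: [5, 26, 34]


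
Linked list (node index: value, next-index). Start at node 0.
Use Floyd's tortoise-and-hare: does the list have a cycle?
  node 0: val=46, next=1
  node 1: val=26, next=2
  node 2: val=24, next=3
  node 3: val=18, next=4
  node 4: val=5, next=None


Floyd's tortoise (slow, +1) and hare (fast, +2):
  init: slow=0, fast=0
  step 1: slow=1, fast=2
  step 2: slow=2, fast=4
  step 3: fast -> None, no cycle

Cycle: no


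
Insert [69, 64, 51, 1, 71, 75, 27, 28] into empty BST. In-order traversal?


Insert 69: root
Insert 64: L from 69
Insert 51: L from 69 -> L from 64
Insert 1: L from 69 -> L from 64 -> L from 51
Insert 71: R from 69
Insert 75: R from 69 -> R from 71
Insert 27: L from 69 -> L from 64 -> L from 51 -> R from 1
Insert 28: L from 69 -> L from 64 -> L from 51 -> R from 1 -> R from 27

In-order: [1, 27, 28, 51, 64, 69, 71, 75]


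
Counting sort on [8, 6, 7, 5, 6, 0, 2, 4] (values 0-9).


Input: [8, 6, 7, 5, 6, 0, 2, 4]
Counts: [1, 0, 1, 0, 1, 1, 2, 1, 1, 0]

Sorted: [0, 2, 4, 5, 6, 6, 7, 8]


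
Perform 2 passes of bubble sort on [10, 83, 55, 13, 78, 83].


Initial: [10, 83, 55, 13, 78, 83]
Pass 1: [10, 55, 13, 78, 83, 83] (3 swaps)
Pass 2: [10, 13, 55, 78, 83, 83] (1 swaps)

After 2 passes: [10, 13, 55, 78, 83, 83]


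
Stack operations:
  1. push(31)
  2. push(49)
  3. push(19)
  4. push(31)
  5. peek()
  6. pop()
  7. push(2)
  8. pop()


push(31) -> [31]
push(49) -> [31, 49]
push(19) -> [31, 49, 19]
push(31) -> [31, 49, 19, 31]
peek()->31
pop()->31, [31, 49, 19]
push(2) -> [31, 49, 19, 2]
pop()->2, [31, 49, 19]

Final stack: [31, 49, 19]


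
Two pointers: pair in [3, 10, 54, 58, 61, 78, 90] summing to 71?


lo=0(3)+hi=6(90)=93
lo=0(3)+hi=5(78)=81
lo=0(3)+hi=4(61)=64
lo=1(10)+hi=4(61)=71

Yes: 10+61=71


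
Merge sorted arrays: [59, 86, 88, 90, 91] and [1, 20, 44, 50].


Take 1 from B
Take 20 from B
Take 44 from B
Take 50 from B

Merged: [1, 20, 44, 50, 59, 86, 88, 90, 91]


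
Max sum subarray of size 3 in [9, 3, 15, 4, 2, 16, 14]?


[0:3]: 27
[1:4]: 22
[2:5]: 21
[3:6]: 22
[4:7]: 32

Max: 32 at [4:7]


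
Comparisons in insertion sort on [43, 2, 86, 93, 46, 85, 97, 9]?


Algorithm: insertion sort
Input: [43, 2, 86, 93, 46, 85, 97, 9]
Sorted: [2, 9, 43, 46, 85, 86, 93, 97]

17


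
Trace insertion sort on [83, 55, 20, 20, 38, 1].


Initial: [83, 55, 20, 20, 38, 1]
Insert 55: [55, 83, 20, 20, 38, 1]
Insert 20: [20, 55, 83, 20, 38, 1]
Insert 20: [20, 20, 55, 83, 38, 1]
Insert 38: [20, 20, 38, 55, 83, 1]
Insert 1: [1, 20, 20, 38, 55, 83]

Sorted: [1, 20, 20, 38, 55, 83]


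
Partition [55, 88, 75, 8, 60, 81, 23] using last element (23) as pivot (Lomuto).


Pivot: 23
  8 <= 23: swap -> [8, 88, 75, 55, 60, 81, 23]
Place pivot at 1: [8, 23, 75, 55, 60, 81, 88]

Partitioned: [8, 23, 75, 55, 60, 81, 88]


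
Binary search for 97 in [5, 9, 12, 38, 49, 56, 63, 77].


Step 1: lo=0, hi=7, mid=3, val=38
Step 2: lo=4, hi=7, mid=5, val=56
Step 3: lo=6, hi=7, mid=6, val=63
Step 4: lo=7, hi=7, mid=7, val=77

Not found


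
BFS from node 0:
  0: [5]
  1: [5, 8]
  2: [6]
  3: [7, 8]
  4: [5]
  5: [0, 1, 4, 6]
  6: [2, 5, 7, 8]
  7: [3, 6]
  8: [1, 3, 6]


Visit 0, enqueue [5]
Visit 5, enqueue [1, 4, 6]
Visit 1, enqueue [8]
Visit 4, enqueue []
Visit 6, enqueue [2, 7]
Visit 8, enqueue [3]
Visit 2, enqueue []
Visit 7, enqueue []
Visit 3, enqueue []

BFS order: [0, 5, 1, 4, 6, 8, 2, 7, 3]
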